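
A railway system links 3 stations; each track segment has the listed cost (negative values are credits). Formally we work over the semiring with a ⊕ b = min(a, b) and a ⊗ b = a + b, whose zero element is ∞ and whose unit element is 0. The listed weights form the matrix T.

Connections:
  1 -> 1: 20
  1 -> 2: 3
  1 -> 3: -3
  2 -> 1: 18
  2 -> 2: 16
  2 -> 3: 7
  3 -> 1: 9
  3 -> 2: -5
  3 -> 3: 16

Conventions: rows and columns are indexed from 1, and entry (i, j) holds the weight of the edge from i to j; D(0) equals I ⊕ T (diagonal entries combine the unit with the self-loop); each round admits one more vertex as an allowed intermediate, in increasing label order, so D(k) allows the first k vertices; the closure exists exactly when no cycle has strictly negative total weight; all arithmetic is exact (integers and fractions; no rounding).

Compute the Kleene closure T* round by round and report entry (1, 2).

D(0):
  [0, 3, -3]
  [18, 0, 7]
  [9, -5, 0]
D(1):
  [0, 3, -3]
  [18, 0, 7]
  [9, -5, 0]
D(2):
  [0, 3, -3]
  [18, 0, 7]
  [9, -5, 0]
D(3):
  [0, -8, -3]
  [16, 0, 7]
  [9, -5, 0]
Answer: T*[1][2] = -8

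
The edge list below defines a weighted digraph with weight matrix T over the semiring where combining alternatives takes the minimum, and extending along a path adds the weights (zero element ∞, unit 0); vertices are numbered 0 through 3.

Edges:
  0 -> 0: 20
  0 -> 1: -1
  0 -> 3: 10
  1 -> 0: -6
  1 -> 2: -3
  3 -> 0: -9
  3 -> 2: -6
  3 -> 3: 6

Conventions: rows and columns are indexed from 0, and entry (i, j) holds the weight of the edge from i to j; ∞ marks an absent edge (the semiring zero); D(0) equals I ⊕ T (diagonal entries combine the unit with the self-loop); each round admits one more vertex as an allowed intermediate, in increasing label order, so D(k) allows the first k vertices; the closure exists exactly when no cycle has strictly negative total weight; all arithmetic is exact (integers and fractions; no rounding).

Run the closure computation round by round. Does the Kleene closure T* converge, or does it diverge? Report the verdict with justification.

D(0):
  [0, -1, ∞, 10]
  [-6, 0, -3, ∞]
  [∞, ∞, 0, ∞]
  [-9, ∞, -6, 0]
Detection: at round 1, diagonal entry (1, 1) turns strictly negative.
Key observation: the cycle 1->0->1 has total weight (-6) + (-1), which is strictly negative.
Answer: DIVERGES — negative cycle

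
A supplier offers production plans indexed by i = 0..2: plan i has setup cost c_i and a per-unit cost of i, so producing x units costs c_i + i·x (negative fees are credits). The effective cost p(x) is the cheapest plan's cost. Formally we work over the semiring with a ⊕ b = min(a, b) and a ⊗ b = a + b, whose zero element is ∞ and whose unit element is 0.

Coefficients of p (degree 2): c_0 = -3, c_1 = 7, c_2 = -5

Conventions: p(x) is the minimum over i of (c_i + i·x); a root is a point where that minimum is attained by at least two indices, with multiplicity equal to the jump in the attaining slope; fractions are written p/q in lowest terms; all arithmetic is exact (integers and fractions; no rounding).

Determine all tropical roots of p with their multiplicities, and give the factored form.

hull edge (i=0, c=-3) to (i=2, c=-5): slope -1, span 2
Factored form: p(x) = -5 ⊗ (x ⊕ 1) ⊗ (x ⊕ 1)
Answer: roots = 1 (mult 2)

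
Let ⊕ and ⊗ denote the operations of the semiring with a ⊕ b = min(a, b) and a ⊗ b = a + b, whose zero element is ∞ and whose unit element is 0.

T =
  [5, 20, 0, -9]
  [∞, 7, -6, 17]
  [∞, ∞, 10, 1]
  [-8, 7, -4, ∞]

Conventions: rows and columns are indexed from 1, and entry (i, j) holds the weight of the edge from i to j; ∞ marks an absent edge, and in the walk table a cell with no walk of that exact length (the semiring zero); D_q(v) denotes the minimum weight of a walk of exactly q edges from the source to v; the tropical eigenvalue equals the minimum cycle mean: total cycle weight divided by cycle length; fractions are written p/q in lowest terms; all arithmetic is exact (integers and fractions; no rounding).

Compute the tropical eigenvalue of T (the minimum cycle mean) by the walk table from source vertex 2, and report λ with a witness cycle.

q=0: [∞, 0, ∞, ∞]
q=1: [∞, 7, -6, 17]
q=2: [9, 14, 1, -5]
q=3: [-13, 2, -9, 0]
q=4: [-8, 7, -13, -22]
Optimal cycle mean attained by: cycle 1->4->1, total (-9) + (-8), length 2.
Answer: λ = -17/2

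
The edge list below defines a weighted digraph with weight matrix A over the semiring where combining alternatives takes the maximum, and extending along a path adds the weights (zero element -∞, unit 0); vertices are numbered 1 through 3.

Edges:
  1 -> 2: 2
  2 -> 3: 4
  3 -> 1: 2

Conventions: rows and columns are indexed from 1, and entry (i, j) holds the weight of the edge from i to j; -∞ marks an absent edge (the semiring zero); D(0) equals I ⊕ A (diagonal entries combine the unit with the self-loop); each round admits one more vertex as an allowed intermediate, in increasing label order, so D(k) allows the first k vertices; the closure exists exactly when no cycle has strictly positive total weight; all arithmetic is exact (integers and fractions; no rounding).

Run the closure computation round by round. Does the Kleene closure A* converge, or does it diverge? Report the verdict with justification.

D(0):
  [0, 2, -∞]
  [-∞, 0, 4]
  [2, -∞, 0]
D(1):
  [0, 2, -∞]
  [-∞, 0, 4]
  [2, 4, 0]
Detection: at round 2, diagonal entry (3, 3) turns strictly positive.
Key observation: the cycle 3->1->2->3 has total weight 2 + 2 + 4, which is strictly positive.
Answer: DIVERGES — positive cycle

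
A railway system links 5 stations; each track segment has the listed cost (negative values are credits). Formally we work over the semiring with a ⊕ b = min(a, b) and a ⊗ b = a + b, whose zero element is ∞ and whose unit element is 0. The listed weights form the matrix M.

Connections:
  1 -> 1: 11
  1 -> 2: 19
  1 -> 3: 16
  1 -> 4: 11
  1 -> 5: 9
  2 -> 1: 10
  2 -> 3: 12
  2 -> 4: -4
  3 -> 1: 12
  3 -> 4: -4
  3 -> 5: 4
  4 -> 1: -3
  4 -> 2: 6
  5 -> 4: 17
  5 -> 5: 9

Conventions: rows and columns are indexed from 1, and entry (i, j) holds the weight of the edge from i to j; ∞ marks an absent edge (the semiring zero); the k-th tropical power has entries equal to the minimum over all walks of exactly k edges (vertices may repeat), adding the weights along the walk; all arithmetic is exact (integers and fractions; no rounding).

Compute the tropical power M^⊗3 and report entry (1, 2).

M^⊗2:
  [8, 17, 27, 12, 18]
  [-7, 2, 26, 8, 16]
  [-7, 2, 28, 21, 13]
  [8, 16, 13, 2, 6]
  [14, 23, ∞, 26, 18]
M^⊗3:
  [9, 18, 24, 13, 17]
  [4, 12, 9, -2, 2]
  [4, 12, 9, -2, 2]
  [-1, 8, 24, 9, 15]
  [23, 32, 30, 19, 23]
Key observation: the optimum is the walk 1->3->4->2, with weight 16 + (-4) + 6 = 18.
Optimal value attained by: walk 1->3->4->2.
Answer: (M^⊗3)[1][2] = 18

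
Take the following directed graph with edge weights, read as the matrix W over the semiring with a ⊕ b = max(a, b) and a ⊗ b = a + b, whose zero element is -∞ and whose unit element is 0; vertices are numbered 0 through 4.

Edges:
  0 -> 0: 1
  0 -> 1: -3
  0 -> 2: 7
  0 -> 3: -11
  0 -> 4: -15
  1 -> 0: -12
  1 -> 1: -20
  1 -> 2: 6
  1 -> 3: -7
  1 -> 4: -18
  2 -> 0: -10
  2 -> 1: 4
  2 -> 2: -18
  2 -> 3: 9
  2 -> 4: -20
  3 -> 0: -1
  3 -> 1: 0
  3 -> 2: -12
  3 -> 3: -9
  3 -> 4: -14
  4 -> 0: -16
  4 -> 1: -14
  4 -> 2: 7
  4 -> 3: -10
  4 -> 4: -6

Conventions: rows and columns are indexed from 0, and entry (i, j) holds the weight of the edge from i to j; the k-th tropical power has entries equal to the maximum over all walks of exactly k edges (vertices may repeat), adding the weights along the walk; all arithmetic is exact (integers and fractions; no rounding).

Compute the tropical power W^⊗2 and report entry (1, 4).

W^⊗2:
  [2, 11, 8, 16, -13]
  [-4, 10, -5, 15, -14]
  [8, 9, 10, 0, -5]
  [0, -4, 6, -3, -16]
  [-3, 11, 1, 16, -12]
Key observation: the optimum is the walk 1->2->4, with weight 6 + (-20) = -14.
Optimal value attained by: walk 1->2->4.
Answer: (W^⊗2)[1][4] = -14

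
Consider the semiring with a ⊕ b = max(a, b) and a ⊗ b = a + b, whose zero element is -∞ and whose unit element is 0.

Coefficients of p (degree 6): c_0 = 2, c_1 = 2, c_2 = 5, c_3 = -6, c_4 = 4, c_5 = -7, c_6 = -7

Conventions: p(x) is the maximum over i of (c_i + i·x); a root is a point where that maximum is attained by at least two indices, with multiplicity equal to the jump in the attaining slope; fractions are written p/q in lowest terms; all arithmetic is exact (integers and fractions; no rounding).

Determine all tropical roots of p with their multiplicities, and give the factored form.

hull edge (i=0, c=2) to (i=2, c=5): slope 3/2, span 2
hull edge (i=2, c=5) to (i=4, c=4): slope -1/2, span 2
hull edge (i=4, c=4) to (i=6, c=-7): slope -11/2, span 2
Factored form: p(x) = -7 ⊗ (x ⊕ (-3/2)) ⊗ (x ⊕ (-3/2)) ⊗ (x ⊕ 1/2) ⊗ (x ⊕ 1/2) ⊗ (x ⊕ 11/2) ⊗ (x ⊕ 11/2)
Answer: roots = -3/2 (mult 2), 1/2 (mult 2), 11/2 (mult 2)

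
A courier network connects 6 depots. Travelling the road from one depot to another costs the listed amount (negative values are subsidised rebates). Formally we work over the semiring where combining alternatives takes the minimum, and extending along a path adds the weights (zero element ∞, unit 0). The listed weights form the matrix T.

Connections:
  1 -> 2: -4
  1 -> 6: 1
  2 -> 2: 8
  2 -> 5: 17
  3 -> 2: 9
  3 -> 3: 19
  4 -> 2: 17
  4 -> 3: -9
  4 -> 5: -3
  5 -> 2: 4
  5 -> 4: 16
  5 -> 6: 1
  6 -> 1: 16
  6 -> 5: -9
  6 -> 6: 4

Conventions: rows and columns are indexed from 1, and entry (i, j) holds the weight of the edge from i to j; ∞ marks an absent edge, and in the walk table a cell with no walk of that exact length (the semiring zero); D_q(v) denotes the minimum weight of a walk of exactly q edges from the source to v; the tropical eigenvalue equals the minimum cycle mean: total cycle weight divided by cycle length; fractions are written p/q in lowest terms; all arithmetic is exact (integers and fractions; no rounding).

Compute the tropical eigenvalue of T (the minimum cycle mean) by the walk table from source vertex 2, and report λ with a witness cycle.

q=0: [∞, 0, ∞, ∞, ∞, ∞]
q=1: [∞, 8, ∞, ∞, 17, ∞]
q=2: [∞, 16, ∞, 33, 25, 18]
q=3: [34, 24, 24, 41, 9, 22]
q=4: [38, 13, 32, 25, 13, 10]
q=5: [26, 17, 16, 29, 1, 14]
q=6: [30, 5, 20, 17, 5, 2]
Optimal cycle mean attained by: cycle 5->6->5, total 1 + (-9), length 2.
Answer: λ = -4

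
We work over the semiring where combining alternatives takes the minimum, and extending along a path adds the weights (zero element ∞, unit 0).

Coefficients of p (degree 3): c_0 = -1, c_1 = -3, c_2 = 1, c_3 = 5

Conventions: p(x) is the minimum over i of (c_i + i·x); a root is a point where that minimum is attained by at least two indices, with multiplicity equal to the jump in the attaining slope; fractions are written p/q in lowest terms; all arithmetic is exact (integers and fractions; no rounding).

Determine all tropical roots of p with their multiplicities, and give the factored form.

hull edge (i=0, c=-1) to (i=1, c=-3): slope -2, span 1
hull edge (i=1, c=-3) to (i=3, c=5): slope 4, span 2
Factored form: p(x) = 5 ⊗ (x ⊕ (-4)) ⊗ (x ⊕ (-4)) ⊗ (x ⊕ 2)
Answer: roots = -4 (mult 2), 2 (mult 1)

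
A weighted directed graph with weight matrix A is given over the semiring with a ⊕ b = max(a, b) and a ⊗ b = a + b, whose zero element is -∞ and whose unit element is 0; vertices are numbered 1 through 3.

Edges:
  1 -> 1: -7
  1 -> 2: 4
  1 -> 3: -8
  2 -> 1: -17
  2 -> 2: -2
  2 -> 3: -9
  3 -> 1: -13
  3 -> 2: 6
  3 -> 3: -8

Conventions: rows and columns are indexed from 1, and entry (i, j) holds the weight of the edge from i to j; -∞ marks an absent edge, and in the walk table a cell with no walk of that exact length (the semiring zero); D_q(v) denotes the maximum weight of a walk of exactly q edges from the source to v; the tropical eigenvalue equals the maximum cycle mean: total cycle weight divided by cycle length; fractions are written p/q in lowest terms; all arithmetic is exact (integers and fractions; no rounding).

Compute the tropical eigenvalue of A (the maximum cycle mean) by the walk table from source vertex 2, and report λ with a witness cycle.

q=0: [-∞, 0, -∞]
q=1: [-17, -2, -9]
q=2: [-19, -3, -11]
q=3: [-20, -5, -12]
Optimal cycle mean attained by: cycle 2->3->2, total (-9) + 6, length 2.
Answer: λ = -3/2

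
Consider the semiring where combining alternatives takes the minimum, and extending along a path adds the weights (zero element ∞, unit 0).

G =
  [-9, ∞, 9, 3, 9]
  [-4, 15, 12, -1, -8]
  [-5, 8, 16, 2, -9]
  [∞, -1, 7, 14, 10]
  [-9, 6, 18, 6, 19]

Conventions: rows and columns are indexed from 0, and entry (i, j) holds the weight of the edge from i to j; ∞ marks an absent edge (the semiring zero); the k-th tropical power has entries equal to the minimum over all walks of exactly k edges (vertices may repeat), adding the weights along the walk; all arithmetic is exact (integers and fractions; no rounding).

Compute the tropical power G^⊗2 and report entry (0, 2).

G^⊗2:
  [-18, 2, 0, -6, 0]
  [-17, -2, 5, -2, 3]
  [-18, -3, 4, -3, 0]
  [-5, 13, 11, -2, -9]
  [-18, 5, 0, -6, -2]
Key observation: the optimum is the walk 0->0->2, with weight (-9) + 9 = 0.
Optimal value attained by: walk 0->0->2.
Answer: (G^⊗2)[0][2] = 0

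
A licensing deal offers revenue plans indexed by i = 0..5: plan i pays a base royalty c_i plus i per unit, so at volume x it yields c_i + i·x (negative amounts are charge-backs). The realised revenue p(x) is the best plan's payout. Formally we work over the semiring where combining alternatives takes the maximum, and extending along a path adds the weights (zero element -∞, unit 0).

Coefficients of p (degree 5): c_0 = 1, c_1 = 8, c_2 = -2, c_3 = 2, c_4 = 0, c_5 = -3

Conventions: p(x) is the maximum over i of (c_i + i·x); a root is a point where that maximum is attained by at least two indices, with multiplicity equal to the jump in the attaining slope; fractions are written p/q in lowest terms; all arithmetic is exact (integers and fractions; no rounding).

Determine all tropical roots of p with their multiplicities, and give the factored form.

hull edge (i=0, c=1) to (i=1, c=8): slope 7, span 1
hull edge (i=1, c=8) to (i=4, c=0): slope -8/3, span 3
hull edge (i=4, c=0) to (i=5, c=-3): slope -3, span 1
Factored form: p(x) = -3 ⊗ (x ⊕ (-7)) ⊗ (x ⊕ 8/3) ⊗ (x ⊕ 8/3) ⊗ (x ⊕ 8/3) ⊗ (x ⊕ 3)
Answer: roots = -7 (mult 1), 8/3 (mult 3), 3 (mult 1)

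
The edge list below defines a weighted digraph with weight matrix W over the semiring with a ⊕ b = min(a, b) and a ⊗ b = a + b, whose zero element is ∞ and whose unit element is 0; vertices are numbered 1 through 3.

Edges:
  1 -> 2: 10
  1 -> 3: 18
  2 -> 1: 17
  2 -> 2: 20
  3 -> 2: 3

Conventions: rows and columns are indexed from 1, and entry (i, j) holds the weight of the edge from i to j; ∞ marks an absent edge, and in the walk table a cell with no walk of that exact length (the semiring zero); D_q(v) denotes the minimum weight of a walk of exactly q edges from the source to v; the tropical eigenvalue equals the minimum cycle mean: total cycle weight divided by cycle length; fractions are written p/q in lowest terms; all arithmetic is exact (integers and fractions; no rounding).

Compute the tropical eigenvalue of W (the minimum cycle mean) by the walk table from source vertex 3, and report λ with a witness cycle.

q=0: [∞, ∞, 0]
q=1: [∞, 3, ∞]
q=2: [20, 23, ∞]
q=3: [40, 30, 38]
Optimal cycle mean attained by: cycle 1->3->2->1, total 18 + 3 + 17, length 3.
Answer: λ = 38/3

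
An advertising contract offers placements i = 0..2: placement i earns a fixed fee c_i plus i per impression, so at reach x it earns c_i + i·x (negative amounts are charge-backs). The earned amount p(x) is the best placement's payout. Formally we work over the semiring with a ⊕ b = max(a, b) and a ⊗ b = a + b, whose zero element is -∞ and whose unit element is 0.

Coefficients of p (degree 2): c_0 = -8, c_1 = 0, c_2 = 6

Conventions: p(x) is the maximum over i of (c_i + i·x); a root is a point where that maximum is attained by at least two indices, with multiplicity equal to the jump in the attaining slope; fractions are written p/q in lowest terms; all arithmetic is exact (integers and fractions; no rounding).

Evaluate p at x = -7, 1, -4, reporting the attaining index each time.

p(-7) = max(-8+0·(-7)=-8, 0+1·(-7)=-7, 6+2·(-7)=-8) = -7 (attained by i=1)
p(1) = max(-8+0·1=-8, 0+1·1=1, 6+2·1=8) = 8 (attained by i=2)
p(-4) = max(-8+0·(-4)=-8, 0+1·(-4)=-4, 6+2·(-4)=-2) = -2 (attained by i=2)
Answer: p(-7) = -7; p(1) = 8; p(-4) = -2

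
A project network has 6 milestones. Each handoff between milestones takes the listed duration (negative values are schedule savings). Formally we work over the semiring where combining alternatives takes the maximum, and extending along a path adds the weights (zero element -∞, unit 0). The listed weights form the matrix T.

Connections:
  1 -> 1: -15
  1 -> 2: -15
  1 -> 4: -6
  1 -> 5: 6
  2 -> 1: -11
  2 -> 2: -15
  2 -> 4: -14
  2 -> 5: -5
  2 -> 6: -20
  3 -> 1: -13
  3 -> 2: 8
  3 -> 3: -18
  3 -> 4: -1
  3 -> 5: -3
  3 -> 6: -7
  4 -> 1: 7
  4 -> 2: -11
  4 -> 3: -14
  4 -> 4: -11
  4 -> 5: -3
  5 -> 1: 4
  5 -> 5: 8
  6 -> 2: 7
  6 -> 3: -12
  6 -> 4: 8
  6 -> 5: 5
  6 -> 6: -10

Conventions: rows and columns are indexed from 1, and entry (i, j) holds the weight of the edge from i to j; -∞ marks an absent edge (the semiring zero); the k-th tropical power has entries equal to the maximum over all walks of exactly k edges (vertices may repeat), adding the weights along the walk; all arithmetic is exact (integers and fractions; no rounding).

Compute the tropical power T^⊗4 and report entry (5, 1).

T^⊗2:
  [10, -17, -20, -17, 14, -35]
  [-1, -13, -28, -12, 3, -30]
  [6, 0, -15, 1, 5, -12]
  [1, -6, -25, 1, 13, -21]
  [12, -11, -∞, -2, 16, -∞]
  [15, -3, -6, -2, 13, -13]
T^⊗3:
  [18, -5, -31, 4, 22, -27]
  [7, -16, -26, -7, 11, -33]
  [9, -5, -13, 0, 13, -20]
  [17, -10, -13, -5, 21, -26]
  [20, -3, -16, 6, 24, -31]
  [17, 2, -16, 9, 21, -13]
T^⊗4:
  [26, 3, -10, 12, 30, -25]
  [15, -8, -21, 1, 19, -33]
  [17, -5, -14, 3, 21, -20]
  [25, 2, -19, 11, 29, -20]
  [28, 5, -8, 14, 32, -23]
  [25, 2, -5, 11, 29, -18]
Key observation: the optimum is the walk 5->5->5->5->1, with weight 8 + 8 + 8 + 4 = 28.
Optimal value attained by: walk 5->5->5->5->1.
Answer: (T^⊗4)[5][1] = 28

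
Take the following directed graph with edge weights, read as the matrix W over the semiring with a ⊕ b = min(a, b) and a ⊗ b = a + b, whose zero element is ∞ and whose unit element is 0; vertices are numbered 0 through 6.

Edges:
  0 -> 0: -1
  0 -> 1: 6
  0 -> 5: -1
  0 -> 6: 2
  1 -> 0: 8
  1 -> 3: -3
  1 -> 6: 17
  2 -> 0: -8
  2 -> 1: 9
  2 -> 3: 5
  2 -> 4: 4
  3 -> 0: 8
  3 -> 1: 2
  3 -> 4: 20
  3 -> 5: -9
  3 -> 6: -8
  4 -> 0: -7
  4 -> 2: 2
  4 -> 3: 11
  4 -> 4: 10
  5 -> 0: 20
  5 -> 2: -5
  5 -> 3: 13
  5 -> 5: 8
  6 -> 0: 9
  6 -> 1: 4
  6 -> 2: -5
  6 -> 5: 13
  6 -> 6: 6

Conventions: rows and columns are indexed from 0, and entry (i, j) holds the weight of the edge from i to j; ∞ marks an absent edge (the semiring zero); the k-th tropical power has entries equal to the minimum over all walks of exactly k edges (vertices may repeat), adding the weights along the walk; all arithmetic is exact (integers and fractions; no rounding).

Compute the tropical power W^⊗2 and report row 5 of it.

W^⊗2:
  [-2, 5, -6, 3, ∞, -2, 1]
  [5, -1, 12, ∞, 17, -12, -11]
  [-9, -2, 6, 6, 14, -9, -6]
  [1, -4, -14, -1, 30, -1, -2]
  [-8, -1, 12, 7, 6, -8, -5]
  [-13, 4, 3, 0, -1, 4, 5]
  [-13, 4, 1, 0, -1, 8, 11]
Answer: row 5 of W^⊗2 = [-13, 4, 3, 0, -1, 4, 5]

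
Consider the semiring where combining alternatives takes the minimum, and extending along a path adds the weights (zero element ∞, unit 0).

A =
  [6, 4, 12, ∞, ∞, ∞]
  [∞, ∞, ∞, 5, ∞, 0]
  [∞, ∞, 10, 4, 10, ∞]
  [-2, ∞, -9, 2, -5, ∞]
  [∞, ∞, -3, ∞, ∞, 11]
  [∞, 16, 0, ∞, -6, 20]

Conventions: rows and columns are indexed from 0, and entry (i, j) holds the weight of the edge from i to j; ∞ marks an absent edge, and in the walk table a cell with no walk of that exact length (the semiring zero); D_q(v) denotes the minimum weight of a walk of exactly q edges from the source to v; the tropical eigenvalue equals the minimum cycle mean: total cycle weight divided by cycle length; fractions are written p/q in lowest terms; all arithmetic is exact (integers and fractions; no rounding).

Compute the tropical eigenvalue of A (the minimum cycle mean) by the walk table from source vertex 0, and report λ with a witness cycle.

q=0: [0, ∞, ∞, ∞, ∞, ∞]
q=1: [6, 4, 12, ∞, ∞, ∞]
q=2: [12, 10, 18, 9, 22, 4]
q=3: [7, 16, 0, 11, -2, 10]
q=4: [9, 11, -5, 4, 4, 9]
q=5: [2, 13, -5, -1, -1, 11]
q=6: [-3, 6, -10, -1, -6, 10]
Optimal cycle mean attained by: cycle 2->3->2, total 4 + (-9), length 2.
Answer: λ = -5/2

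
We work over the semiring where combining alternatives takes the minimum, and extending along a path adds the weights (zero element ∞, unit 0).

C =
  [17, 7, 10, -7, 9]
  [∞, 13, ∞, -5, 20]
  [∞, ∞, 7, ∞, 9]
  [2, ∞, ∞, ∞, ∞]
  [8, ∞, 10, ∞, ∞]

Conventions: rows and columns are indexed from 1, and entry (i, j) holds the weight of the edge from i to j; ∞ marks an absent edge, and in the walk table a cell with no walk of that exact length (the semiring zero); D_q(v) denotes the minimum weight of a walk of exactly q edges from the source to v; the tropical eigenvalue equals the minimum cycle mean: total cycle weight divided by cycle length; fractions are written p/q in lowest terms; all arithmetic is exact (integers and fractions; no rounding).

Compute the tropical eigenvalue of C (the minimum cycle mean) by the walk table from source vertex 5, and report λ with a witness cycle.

q=0: [∞, ∞, ∞, ∞, 0]
q=1: [8, ∞, 10, ∞, ∞]
q=2: [25, 15, 17, 1, 17]
q=3: [3, 28, 24, 10, 26]
q=4: [12, 10, 13, -4, 12]
q=5: [-2, 19, 20, 5, 21]
Optimal cycle mean attained by: cycle 1->4->1, total (-7) + 2, length 2.
Answer: λ = -5/2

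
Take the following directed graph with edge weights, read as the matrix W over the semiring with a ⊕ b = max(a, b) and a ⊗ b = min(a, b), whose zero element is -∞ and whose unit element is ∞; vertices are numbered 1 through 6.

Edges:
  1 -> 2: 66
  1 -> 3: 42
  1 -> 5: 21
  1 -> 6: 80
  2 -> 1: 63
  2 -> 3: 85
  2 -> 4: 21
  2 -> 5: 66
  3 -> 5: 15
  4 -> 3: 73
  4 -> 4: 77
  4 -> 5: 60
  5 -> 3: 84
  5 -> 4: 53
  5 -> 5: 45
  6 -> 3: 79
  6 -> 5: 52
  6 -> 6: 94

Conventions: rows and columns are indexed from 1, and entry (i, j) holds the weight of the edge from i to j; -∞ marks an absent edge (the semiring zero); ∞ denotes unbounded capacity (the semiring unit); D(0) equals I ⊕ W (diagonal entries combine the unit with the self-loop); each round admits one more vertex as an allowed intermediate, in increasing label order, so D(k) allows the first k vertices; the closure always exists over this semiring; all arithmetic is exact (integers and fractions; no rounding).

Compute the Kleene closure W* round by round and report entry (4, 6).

D(0):
  [∞, 66, 42, -∞, 21, 80]
  [63, ∞, 85, 21, 66, -∞]
  [-∞, -∞, ∞, -∞, 15, -∞]
  [-∞, -∞, 73, ∞, 60, -∞]
  [-∞, -∞, 84, 53, ∞, -∞]
  [-∞, -∞, 79, -∞, 52, ∞]
D(1):
  [∞, 66, 42, -∞, 21, 80]
  [63, ∞, 85, 21, 66, 63]
  [-∞, -∞, ∞, -∞, 15, -∞]
  [-∞, -∞, 73, ∞, 60, -∞]
  [-∞, -∞, 84, 53, ∞, -∞]
  [-∞, -∞, 79, -∞, 52, ∞]
D(2):
  [∞, 66, 66, 21, 66, 80]
  [63, ∞, 85, 21, 66, 63]
  [-∞, -∞, ∞, -∞, 15, -∞]
  [-∞, -∞, 73, ∞, 60, -∞]
  [-∞, -∞, 84, 53, ∞, -∞]
  [-∞, -∞, 79, -∞, 52, ∞]
D(3):
  [∞, 66, 66, 21, 66, 80]
  [63, ∞, 85, 21, 66, 63]
  [-∞, -∞, ∞, -∞, 15, -∞]
  [-∞, -∞, 73, ∞, 60, -∞]
  [-∞, -∞, 84, 53, ∞, -∞]
  [-∞, -∞, 79, -∞, 52, ∞]
D(4):
  [∞, 66, 66, 21, 66, 80]
  [63, ∞, 85, 21, 66, 63]
  [-∞, -∞, ∞, -∞, 15, -∞]
  [-∞, -∞, 73, ∞, 60, -∞]
  [-∞, -∞, 84, 53, ∞, -∞]
  [-∞, -∞, 79, -∞, 52, ∞]
D(5):
  [∞, 66, 66, 53, 66, 80]
  [63, ∞, 85, 53, 66, 63]
  [-∞, -∞, ∞, 15, 15, -∞]
  [-∞, -∞, 73, ∞, 60, -∞]
  [-∞, -∞, 84, 53, ∞, -∞]
  [-∞, -∞, 79, 52, 52, ∞]
D(6):
  [∞, 66, 79, 53, 66, 80]
  [63, ∞, 85, 53, 66, 63]
  [-∞, -∞, ∞, 15, 15, -∞]
  [-∞, -∞, 73, ∞, 60, -∞]
  [-∞, -∞, 84, 53, ∞, -∞]
  [-∞, -∞, 79, 52, 52, ∞]
Answer: W*[4][6] = -∞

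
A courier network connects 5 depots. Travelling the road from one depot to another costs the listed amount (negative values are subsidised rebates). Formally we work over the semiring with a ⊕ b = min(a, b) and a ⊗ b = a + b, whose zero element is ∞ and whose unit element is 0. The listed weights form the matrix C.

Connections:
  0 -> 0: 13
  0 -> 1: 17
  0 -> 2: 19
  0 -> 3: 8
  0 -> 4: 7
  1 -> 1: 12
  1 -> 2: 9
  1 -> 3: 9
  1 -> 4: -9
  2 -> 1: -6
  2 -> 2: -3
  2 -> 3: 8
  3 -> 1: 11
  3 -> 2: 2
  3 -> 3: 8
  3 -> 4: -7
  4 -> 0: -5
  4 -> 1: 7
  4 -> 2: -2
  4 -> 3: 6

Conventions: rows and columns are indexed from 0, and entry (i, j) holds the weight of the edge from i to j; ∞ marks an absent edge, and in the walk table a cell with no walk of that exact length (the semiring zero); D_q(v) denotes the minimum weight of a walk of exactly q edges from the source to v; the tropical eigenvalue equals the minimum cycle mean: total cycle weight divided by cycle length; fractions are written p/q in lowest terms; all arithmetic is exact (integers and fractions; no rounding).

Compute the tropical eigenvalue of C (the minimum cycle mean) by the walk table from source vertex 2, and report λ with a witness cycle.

q=0: [∞, ∞, 0, ∞, ∞]
q=1: [∞, -6, -3, 8, ∞]
q=2: [∞, -9, -6, 3, -15]
q=3: [-20, -12, -17, -9, -18]
q=4: [-23, -23, -20, -12, -21]
q=5: [-26, -26, -23, -15, -32]
Optimal cycle mean attained by: cycle 1->4->2->1, total (-9) + (-2) + (-6), length 3.
Answer: λ = -17/3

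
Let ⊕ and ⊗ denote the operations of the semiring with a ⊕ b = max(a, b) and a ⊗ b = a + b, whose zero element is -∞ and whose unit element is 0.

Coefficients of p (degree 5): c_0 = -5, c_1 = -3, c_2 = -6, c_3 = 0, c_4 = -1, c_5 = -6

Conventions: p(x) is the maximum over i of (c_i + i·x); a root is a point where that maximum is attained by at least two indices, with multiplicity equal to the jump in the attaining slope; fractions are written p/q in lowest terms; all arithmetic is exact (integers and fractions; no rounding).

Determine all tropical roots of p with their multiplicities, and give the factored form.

hull edge (i=0, c=-5) to (i=1, c=-3): slope 2, span 1
hull edge (i=1, c=-3) to (i=3, c=0): slope 3/2, span 2
hull edge (i=3, c=0) to (i=4, c=-1): slope -1, span 1
hull edge (i=4, c=-1) to (i=5, c=-6): slope -5, span 1
Factored form: p(x) = -6 ⊗ (x ⊕ (-2)) ⊗ (x ⊕ (-3/2)) ⊗ (x ⊕ (-3/2)) ⊗ (x ⊕ 1) ⊗ (x ⊕ 5)
Answer: roots = -2 (mult 1), -3/2 (mult 2), 1 (mult 1), 5 (mult 1)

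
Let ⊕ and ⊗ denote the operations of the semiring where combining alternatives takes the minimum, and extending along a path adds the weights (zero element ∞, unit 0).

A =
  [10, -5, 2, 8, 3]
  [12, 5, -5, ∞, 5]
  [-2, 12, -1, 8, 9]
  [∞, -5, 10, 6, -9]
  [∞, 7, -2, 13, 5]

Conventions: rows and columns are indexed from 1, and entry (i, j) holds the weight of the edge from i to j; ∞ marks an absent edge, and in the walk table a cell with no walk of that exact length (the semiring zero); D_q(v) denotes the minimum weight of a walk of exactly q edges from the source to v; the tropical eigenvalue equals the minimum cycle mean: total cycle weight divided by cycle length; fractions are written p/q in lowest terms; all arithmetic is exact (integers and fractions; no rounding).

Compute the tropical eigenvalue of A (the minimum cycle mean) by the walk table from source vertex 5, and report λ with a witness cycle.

q=0: [∞, ∞, ∞, ∞, 0]
q=1: [∞, 7, -2, 13, 5]
q=2: [-4, 8, -3, 6, 4]
q=3: [-5, -9, -4, 4, -3]
q=4: [-6, -10, -14, 3, -5]
q=5: [-16, -11, -15, -6, -6]
Optimal cycle mean attained by: cycle 1->2->3->1, total (-5) + (-5) + (-2), length 3.
Answer: λ = -4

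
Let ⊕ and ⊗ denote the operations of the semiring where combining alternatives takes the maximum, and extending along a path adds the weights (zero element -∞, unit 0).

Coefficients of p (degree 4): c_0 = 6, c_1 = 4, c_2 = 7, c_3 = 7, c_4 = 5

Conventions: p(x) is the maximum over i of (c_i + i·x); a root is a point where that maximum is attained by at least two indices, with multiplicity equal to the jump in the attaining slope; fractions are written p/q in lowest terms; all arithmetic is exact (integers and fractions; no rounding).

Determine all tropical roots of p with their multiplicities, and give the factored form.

hull edge (i=0, c=6) to (i=2, c=7): slope 1/2, span 2
hull edge (i=2, c=7) to (i=3, c=7): slope 0, span 1
hull edge (i=3, c=7) to (i=4, c=5): slope -2, span 1
Factored form: p(x) = 5 ⊗ (x ⊕ (-1/2)) ⊗ (x ⊕ (-1/2)) ⊗ (x ⊕ 0) ⊗ (x ⊕ 2)
Answer: roots = -1/2 (mult 2), 0 (mult 1), 2 (mult 1)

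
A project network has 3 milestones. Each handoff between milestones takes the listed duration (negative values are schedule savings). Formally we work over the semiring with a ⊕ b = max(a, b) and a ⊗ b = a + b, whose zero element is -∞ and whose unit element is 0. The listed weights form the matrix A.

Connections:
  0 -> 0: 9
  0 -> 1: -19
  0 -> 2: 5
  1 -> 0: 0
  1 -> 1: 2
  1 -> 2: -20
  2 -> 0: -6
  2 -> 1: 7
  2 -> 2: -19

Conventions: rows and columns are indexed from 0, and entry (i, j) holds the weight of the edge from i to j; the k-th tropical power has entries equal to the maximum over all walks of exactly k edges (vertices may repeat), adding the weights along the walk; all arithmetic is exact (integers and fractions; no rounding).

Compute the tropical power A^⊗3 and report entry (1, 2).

A^⊗2:
  [18, 12, 14]
  [9, 4, 5]
  [7, 9, -1]
A^⊗3:
  [27, 21, 23]
  [18, 12, 14]
  [16, 11, 12]
Key observation: the optimum is the walk 1->0->0->2, with weight 0 + 9 + 5 = 14.
Optimal value attained by: walk 1->0->0->2.
Answer: (A^⊗3)[1][2] = 14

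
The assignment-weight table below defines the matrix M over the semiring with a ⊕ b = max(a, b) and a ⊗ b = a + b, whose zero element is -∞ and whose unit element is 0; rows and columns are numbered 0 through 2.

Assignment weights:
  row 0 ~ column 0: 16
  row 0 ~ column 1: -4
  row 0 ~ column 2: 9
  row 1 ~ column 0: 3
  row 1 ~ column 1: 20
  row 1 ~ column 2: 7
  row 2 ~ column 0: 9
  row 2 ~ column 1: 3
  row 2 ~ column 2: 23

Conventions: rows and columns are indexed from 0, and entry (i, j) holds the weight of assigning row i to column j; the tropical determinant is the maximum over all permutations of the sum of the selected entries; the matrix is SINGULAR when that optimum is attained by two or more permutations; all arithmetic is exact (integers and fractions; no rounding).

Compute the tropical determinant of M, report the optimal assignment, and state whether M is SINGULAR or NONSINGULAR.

σ = (0, 1, 2): 16 + 20 + 23 = 59
σ = (0, 2, 1): 16 + 7 + 3 = 26
σ = (1, 0, 2): (-4) + 3 + 23 = 22
σ = (1, 2, 0): (-4) + 7 + 9 = 12
σ = (2, 0, 1): 9 + 3 + 3 = 15
σ = (2, 1, 0): 9 + 20 + 9 = 38
Optimal value attained by: σ = (0, 1, 2).
Answer: det⊕(M) = 59; verdict: NONSINGULAR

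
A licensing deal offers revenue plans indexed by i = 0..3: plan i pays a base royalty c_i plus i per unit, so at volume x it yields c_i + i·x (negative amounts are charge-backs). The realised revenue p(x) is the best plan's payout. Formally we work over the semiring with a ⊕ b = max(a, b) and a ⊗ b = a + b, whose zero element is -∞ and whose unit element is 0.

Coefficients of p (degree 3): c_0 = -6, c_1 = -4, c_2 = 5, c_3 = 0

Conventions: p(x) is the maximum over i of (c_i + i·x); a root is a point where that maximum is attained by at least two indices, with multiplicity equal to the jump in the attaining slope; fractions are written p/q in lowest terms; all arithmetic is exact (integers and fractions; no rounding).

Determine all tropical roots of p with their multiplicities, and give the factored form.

hull edge (i=0, c=-6) to (i=2, c=5): slope 11/2, span 2
hull edge (i=2, c=5) to (i=3, c=0): slope -5, span 1
Factored form: p(x) = 0 ⊗ (x ⊕ (-11/2)) ⊗ (x ⊕ (-11/2)) ⊗ (x ⊕ 5)
Answer: roots = -11/2 (mult 2), 5 (mult 1)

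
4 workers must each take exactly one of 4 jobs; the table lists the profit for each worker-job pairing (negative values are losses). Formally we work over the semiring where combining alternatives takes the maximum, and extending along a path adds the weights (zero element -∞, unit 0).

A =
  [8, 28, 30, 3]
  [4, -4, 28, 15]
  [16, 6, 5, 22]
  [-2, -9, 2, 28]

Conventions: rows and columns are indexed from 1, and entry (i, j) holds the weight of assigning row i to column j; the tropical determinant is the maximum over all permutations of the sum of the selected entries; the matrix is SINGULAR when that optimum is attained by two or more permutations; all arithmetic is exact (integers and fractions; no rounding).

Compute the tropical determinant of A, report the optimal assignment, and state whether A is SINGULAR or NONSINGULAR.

σ = (1, 2, 3, 4): 8 + (-4) + 5 + 28 = 37
σ = (1, 2, 4, 3): 8 + (-4) + 22 + 2 = 28
σ = (1, 3, 2, 4): 8 + 28 + 6 + 28 = 70
σ = (1, 3, 4, 2): 8 + 28 + 22 + (-9) = 49
σ = (1, 4, 2, 3): 8 + 15 + 6 + 2 = 31
σ = (1, 4, 3, 2): 8 + 15 + 5 + (-9) = 19
σ = (2, 1, 3, 4): 28 + 4 + 5 + 28 = 65
σ = (2, 1, 4, 3): 28 + 4 + 22 + 2 = 56
σ = (2, 3, 1, 4): 28 + 28 + 16 + 28 = 100
σ = (2, 3, 4, 1): 28 + 28 + 22 + (-2) = 76
σ = (2, 4, 1, 3): 28 + 15 + 16 + 2 = 61
σ = (2, 4, 3, 1): 28 + 15 + 5 + (-2) = 46
σ = (3, 1, 2, 4): 30 + 4 + 6 + 28 = 68
σ = (3, 1, 4, 2): 30 + 4 + 22 + (-9) = 47
σ = (3, 2, 1, 4): 30 + (-4) + 16 + 28 = 70
σ = (3, 2, 4, 1): 30 + (-4) + 22 + (-2) = 46
σ = (3, 4, 1, 2): 30 + 15 + 16 + (-9) = 52
σ = (3, 4, 2, 1): 30 + 15 + 6 + (-2) = 49
σ = (4, 1, 2, 3): 3 + 4 + 6 + 2 = 15
σ = (4, 1, 3, 2): 3 + 4 + 5 + (-9) = 3
σ = (4, 2, 1, 3): 3 + (-4) + 16 + 2 = 17
σ = (4, 2, 3, 1): 3 + (-4) + 5 + (-2) = 2
σ = (4, 3, 1, 2): 3 + 28 + 16 + (-9) = 38
σ = (4, 3, 2, 1): 3 + 28 + 6 + (-2) = 35
Optimal value attained by: σ = (2, 3, 1, 4).
Answer: det⊕(A) = 100; verdict: NONSINGULAR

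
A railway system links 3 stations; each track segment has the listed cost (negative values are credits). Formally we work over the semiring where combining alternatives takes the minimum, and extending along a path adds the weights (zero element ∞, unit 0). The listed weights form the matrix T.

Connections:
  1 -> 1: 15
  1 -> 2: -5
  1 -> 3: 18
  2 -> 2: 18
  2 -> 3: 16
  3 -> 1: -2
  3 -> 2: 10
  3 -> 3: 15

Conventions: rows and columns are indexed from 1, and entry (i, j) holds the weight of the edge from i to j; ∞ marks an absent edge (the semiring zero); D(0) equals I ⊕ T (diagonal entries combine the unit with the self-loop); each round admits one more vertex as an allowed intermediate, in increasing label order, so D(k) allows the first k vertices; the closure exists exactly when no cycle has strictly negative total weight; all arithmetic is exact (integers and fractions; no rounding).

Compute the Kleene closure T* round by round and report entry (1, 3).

D(0):
  [0, -5, 18]
  [∞, 0, 16]
  [-2, 10, 0]
D(1):
  [0, -5, 18]
  [∞, 0, 16]
  [-2, -7, 0]
D(2):
  [0, -5, 11]
  [∞, 0, 16]
  [-2, -7, 0]
D(3):
  [0, -5, 11]
  [14, 0, 16]
  [-2, -7, 0]
Answer: T*[1][3] = 11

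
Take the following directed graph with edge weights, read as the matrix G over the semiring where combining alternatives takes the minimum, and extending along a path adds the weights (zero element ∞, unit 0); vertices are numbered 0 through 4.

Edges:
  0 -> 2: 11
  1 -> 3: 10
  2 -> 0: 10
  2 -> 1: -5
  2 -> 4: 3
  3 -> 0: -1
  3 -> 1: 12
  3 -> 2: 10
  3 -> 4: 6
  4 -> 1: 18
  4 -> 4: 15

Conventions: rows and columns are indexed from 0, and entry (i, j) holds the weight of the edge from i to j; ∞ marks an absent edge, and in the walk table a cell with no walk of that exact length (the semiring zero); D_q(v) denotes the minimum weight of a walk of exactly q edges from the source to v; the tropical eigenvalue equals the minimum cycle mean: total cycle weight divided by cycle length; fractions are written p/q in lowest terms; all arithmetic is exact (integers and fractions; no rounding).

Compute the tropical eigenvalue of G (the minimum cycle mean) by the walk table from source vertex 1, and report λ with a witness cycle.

q=0: [∞, 0, ∞, ∞, ∞]
q=1: [∞, ∞, ∞, 10, ∞]
q=2: [9, 22, 20, ∞, 16]
q=3: [30, 15, 20, 32, 23]
q=4: [30, 15, 41, 25, 23]
q=5: [24, 36, 35, 25, 31]
Optimal cycle mean attained by: cycle 0->2->1->3->0, total 11 + (-5) + 10 + (-1), length 4.
Answer: λ = 15/4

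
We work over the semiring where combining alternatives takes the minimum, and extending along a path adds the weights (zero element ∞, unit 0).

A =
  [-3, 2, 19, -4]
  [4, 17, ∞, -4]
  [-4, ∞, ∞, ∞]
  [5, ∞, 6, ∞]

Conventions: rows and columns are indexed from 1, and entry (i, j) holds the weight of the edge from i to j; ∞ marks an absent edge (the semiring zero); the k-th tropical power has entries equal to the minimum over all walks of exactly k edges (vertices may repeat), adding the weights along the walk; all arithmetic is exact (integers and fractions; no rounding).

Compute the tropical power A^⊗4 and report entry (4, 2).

A^⊗2:
  [-6, -1, 2, -7]
  [1, 6, 2, 0]
  [-7, -2, 15, -8]
  [2, 7, 24, 1]
A^⊗3:
  [-9, -4, -1, -10]
  [-2, 3, 6, -3]
  [-10, -5, -2, -11]
  [-1, 4, 7, -2]
A^⊗4:
  [-12, -7, -4, -13]
  [-5, 0, 3, -6]
  [-13, -8, -5, -14]
  [-4, 1, 4, -5]
Key observation: the optimum is the walk 4->1->1->1->2, with weight 5 + (-3) + (-3) + 2 = 1.
Optimal value attained by: walk 4->1->1->1->2.
Answer: (A^⊗4)[4][2] = 1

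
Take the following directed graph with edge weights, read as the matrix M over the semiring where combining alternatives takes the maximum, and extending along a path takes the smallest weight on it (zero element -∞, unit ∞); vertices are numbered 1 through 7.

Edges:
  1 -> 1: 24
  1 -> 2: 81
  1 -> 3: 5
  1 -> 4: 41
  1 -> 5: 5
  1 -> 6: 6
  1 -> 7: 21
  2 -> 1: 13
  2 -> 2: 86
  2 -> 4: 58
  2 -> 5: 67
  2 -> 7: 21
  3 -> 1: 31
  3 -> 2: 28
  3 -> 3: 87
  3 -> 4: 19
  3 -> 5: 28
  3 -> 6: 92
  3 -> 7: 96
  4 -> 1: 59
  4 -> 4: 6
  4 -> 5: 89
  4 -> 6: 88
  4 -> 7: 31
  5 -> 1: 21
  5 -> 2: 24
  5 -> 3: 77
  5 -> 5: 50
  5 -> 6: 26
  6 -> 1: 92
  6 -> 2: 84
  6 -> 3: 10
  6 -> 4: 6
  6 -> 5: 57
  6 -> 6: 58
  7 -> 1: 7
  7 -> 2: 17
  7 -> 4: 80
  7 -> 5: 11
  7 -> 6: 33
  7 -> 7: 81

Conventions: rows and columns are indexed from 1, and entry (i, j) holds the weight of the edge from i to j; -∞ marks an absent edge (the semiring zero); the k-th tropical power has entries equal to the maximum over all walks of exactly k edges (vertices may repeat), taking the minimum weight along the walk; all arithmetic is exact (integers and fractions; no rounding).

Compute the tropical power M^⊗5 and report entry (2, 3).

M^⊗2:
  [41, 81, 6, 58, 67, 41, 31]
  [58, 86, 67, 58, 67, 58, 31]
  [92, 84, 87, 80, 57, 87, 87]
  [88, 84, 77, 41, 57, 58, 31]
  [31, 28, 77, 24, 50, 77, 77]
  [58, 84, 57, 58, 67, 58, 21]
  [59, 33, 11, 80, 80, 80, 81]
M^⊗3:
  [58, 81, 67, 58, 67, 58, 31]
  [58, 86, 67, 58, 67, 67, 67]
  [87, 84, 87, 80, 80, 87, 87]
  [58, 84, 77, 58, 67, 77, 77]
  [77, 77, 77, 77, 57, 77, 77]
  [58, 84, 67, 58, 67, 58, 57]
  [80, 80, 77, 80, 80, 80, 81]
M^⊗4:
  [58, 81, 67, 58, 67, 67, 67]
  [67, 86, 67, 67, 67, 67, 67]
  [87, 84, 87, 80, 80, 87, 87]
  [77, 84, 77, 77, 67, 77, 77]
  [77, 77, 77, 77, 77, 77, 77]
  [58, 84, 67, 58, 67, 67, 67]
  [80, 80, 77, 80, 80, 80, 81]
M^⊗5:
  [67, 81, 67, 67, 67, 67, 67]
  [67, 86, 67, 67, 67, 67, 67]
  [87, 84, 87, 80, 80, 87, 87]
  [77, 84, 77, 77, 77, 77, 77]
  [77, 77, 77, 77, 77, 77, 77]
  [67, 84, 67, 67, 67, 67, 67]
  [80, 80, 77, 80, 80, 80, 81]
Key observation: the optimum is the walk 2->2->2->2->5->3, with weight 86 min 86 min 86 min 67 min 77 = 67.
Optimal value attained by: walk 2->2->2->2->5->3.
Answer: (M^⊗5)[2][3] = 67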